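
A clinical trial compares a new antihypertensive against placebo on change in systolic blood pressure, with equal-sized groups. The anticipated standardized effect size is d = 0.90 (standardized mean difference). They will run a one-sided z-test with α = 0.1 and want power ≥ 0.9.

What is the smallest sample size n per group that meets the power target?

n = 17 per group

Set Φ(δ − 1.282) = 0.9; then δ − 1.282 = Φ⁻¹(0.9) = 1.282, giving δ = 2.563.
δ = d·√(n/2) ⇒ n = 2(δ/d)² = 2 × (2.563 / 0.90)² = 16.22.
Round up to the next whole unit.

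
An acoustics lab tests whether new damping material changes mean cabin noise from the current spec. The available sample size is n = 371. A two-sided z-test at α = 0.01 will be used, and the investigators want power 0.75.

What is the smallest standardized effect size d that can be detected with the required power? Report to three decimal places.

d ≈ 0.169

Need Φ(δ − 2.576) = 0.75, so δ = 2.576 + 0.674 = 3.250.
(Lower-tail contribution to power is negligible for δ > 0.)
δ = d·√n ⇒ d = δ/√n = 3.250/√371 = 0.1687.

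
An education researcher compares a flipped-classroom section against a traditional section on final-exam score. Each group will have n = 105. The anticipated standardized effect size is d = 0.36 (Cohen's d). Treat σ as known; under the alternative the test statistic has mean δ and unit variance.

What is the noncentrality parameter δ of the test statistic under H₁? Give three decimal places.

The noncentrality parameter scales effect size by the design's sample-size factor: δ = d·√(n/2) = 0.36 × √(105/2) = 2.6084

δ ≈ 2.608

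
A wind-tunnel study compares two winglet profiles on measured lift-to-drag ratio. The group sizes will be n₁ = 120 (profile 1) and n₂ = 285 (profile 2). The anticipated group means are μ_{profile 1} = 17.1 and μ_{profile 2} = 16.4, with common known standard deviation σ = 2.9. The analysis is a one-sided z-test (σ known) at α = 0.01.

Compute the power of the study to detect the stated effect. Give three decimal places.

Standardized effect: d = |μ_{profile 1} − μ_{profile 2}| / σ = |17.1 − 16.4| / 2.9 = 0.2414
Noncentrality parameter: δ = d / √(1/n₁ + 1/n₂) = 0.2414 / √(1/120 + 1/285) = 2.2181
One-sided α = 0.01 → critical value z_{0.01} = 2.326.
Power = Φ(δ − 2.326) = Φ(-0.108) = 0.4569.

Power ≈ 0.457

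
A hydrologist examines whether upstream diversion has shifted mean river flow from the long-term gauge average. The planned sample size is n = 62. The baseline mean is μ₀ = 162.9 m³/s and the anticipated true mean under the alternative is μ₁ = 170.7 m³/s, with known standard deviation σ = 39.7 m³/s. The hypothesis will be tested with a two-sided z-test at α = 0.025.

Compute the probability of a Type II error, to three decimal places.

Standardized effect: d = |μ₁ − μ₀| / σ = |170.7 − 162.9| / 39.7 = 0.1965
Noncentrality parameter: δ = d·√n = 0.1965 × √62 = 1.5470
Two-sided α = 0.025 → critical value z_{0.0125} = 2.241.
Power = Φ(δ − 2.241) + Φ(−δ − 2.241) = Φ(-0.694) + Φ(-3.788) = 0.2437 + 0.0001 = 0.2438.
Type II error: β = 1 − power = 1 − 0.2438 = 0.7562.

β ≈ 0.756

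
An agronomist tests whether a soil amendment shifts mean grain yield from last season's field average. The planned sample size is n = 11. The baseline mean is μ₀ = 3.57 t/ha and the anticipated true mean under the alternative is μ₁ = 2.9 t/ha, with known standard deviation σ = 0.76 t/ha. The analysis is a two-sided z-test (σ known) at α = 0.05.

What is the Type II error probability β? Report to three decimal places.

Standardized effect: d = |μ₁ − μ₀| / σ = |2.9 − 3.57| / 0.76 = 0.8816
Noncentrality parameter: δ = d·√n = 0.8816 × √11 = 2.9239
Two-sided α = 0.05 → critical value z_{0.025} = 1.960.
Power = Φ(δ − 1.960) + Φ(−δ − 1.960) = Φ(0.964) + Φ(-4.884) = 0.8325 + 0.0000 = 0.8325.
Type II error: β = 1 − power = 1 − 0.8325 = 0.1675.

β ≈ 0.168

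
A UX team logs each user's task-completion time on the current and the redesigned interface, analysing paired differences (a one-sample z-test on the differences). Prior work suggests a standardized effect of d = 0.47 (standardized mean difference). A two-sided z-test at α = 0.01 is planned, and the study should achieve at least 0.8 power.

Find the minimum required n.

n = 53

For power 0.8 need Φ(δ − z_{0.005}) = 0.8, so δ = z_{0.005} + z_{0.20} = 2.576 + 0.842 = 3.417.
(Ignoring the negligible lower-tail rejection probability gives the usual closed-form inversion.)
δ = d·√n ⇒ n = (δ/d)² = (3.417 / 0.47)² = 52.87.
Rounding up, n = 53.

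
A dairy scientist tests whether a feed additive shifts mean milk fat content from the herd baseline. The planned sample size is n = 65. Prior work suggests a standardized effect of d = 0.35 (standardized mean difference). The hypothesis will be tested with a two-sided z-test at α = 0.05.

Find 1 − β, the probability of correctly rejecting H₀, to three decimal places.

Noncentrality parameter: δ = d·√n = 0.35 × √65 = 2.8218
Two-sided α = 0.05 → critical value z_{0.025} = 1.960.
Power = Φ(δ − 1.960) + Φ(−δ − 1.960) = Φ(0.862) + Φ(-4.782) = 0.8056 + 0.0000 = 0.8056.

Power ≈ 0.806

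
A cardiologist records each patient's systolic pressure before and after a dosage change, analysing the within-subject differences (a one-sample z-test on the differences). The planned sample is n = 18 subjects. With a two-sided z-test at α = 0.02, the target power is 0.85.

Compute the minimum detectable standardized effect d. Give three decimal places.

d ≈ 0.793

Required noncentrality: δ = z_{0.01} + z_{0.15} = 2.326 + 1.036 = 3.363.
(The second rejection-region term Φ(−δ − z_{α/2}) is negligible and dropped.)
δ = d·√n ⇒ d = δ/√n = 3.363/√18 = 0.7926.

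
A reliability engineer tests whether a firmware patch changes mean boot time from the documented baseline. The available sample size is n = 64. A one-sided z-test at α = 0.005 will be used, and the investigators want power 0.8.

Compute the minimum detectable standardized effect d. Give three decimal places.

d ≈ 0.427

Need Φ(δ − 2.576) = 0.8, so δ = 2.576 + 0.842 = 3.417.
δ = d·√n ⇒ d = δ/√n = 3.417/√64 = 0.4272.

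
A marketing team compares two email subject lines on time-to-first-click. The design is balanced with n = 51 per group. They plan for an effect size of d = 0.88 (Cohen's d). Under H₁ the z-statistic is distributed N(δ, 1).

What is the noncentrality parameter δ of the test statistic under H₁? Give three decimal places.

δ = d·√(n/2) = 0.88 × √(51/2) = 4.4438

δ ≈ 4.444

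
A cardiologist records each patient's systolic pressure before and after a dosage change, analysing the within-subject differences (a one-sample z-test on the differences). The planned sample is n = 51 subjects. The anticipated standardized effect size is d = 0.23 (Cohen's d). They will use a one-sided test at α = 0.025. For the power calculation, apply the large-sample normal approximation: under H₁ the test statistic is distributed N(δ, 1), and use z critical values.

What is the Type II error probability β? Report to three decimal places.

Noncentrality parameter: δ = d·√n = 0.23 × √51 = 1.6425
One-sided α = 0.025 → critical value z_{0.025} = 1.960.
Power = P(Z > 1.960 − δ) = Φ(-0.317) = 0.3755.
Type II error: β = 1 − power = 1 − 0.3755 = 0.6245.

β ≈ 0.625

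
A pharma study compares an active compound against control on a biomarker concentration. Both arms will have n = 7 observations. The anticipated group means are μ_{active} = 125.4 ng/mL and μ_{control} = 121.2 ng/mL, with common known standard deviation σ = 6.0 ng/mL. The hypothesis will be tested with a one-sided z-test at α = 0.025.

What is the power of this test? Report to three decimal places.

Standardized effect: d = |μ_{active} − μ_{control}| / σ = |125.4 − 121.2| / 6.0 = 0.7000
Noncentrality parameter: δ = d·√(n/2) = 0.7000 × √(7/2) = 1.3096
Critical value for a one-sided test at α = 0.025: z_α = 1.960.
Power = Φ(δ − 1.960) = Φ(-0.650) = 0.2577.

Power ≈ 0.258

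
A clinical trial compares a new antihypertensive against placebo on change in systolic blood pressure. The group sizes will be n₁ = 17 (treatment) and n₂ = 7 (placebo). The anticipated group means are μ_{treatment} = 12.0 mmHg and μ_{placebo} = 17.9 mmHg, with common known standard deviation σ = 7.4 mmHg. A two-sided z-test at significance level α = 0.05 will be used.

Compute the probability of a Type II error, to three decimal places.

Standardized effect: d = |μ_{treatment} − μ_{placebo}| / σ = |12.0 − 17.9| / 7.4 = 0.7973
Noncentrality parameter: δ = d / √(1/n₁ + 1/n₂) = 0.7973 / √(1/17 + 1/7) = 1.7754
Two-sided α = 0.05 → critical value z_{0.025} = 1.960.
Power = Φ(δ − 1.960) + Φ(−δ − 1.960) = Φ(-0.185) + Φ(-3.735) = 0.4268 + 0.0001 = 0.4269.
Type II error: β = 1 − power = 1 − 0.4269 = 0.5731.

β ≈ 0.573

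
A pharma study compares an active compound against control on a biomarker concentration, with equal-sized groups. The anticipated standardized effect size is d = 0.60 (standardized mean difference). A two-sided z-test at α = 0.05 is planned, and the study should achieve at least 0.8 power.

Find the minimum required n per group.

For power 0.8 need Φ(δ − z_{0.025}) = 0.8, so δ = z_{0.025} + z_{0.20} = 1.960 + 0.842 = 2.802.
(For δ > 0 the lower-tail rejection region contributes negligibly to power, so the one-term inversion is standard.)
δ = d·√(n/2) ⇒ n = 2(δ/d)² = 2 × (2.802 / 0.60)² = 43.60.
Rounding up, n = 44 per group.

n = 44 per group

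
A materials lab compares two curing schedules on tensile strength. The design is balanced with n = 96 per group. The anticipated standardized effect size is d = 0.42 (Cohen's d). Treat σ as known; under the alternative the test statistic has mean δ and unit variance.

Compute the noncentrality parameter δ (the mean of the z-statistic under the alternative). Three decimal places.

The noncentrality parameter scales effect size by the design's sample-size factor: δ = d·√(n/2) = 0.42 × √(96/2) = 2.9098

δ ≈ 2.910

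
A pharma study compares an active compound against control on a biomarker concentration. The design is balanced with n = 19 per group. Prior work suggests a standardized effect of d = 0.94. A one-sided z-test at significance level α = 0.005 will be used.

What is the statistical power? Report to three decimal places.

Noncentrality parameter: δ = d·√(n/2) = 0.94 × √(19/2) = 2.8973
Critical value for a one-sided test at α = 0.005: z_α = 2.576.
Power = P(Z > 2.576 − δ) = Φ(0.321) = 0.6261.

Power ≈ 0.626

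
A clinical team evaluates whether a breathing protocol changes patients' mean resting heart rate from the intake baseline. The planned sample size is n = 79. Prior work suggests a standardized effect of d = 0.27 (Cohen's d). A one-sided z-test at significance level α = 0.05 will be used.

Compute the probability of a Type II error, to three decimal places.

β ≈ 0.225

Noncentrality parameter: δ = d·√n = 0.27 × √79 = 2.3998
Critical value for a one-sided test at α = 0.05: z_α = 1.645.
Power = P(Z > 1.645 − δ) = Φ(0.755) = 0.7749.
Type II error: β = 1 − power = 1 − 0.7749 = 0.2251.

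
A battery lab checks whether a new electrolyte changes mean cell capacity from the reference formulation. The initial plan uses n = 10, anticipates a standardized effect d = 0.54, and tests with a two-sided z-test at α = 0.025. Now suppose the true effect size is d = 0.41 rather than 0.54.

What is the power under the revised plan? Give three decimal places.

Power ≈ 0.173

With d = 0.41: δ = d·√n = 0.41 × √10 = 1.2965. Critical value z_{0.0125} = 2.241.
Revised power = Φ(δ − 2.241) + Φ(−δ − 2.241) = Φ(-0.945) + Φ(-3.538) = 0.1724 + 0.0002 = 0.1726.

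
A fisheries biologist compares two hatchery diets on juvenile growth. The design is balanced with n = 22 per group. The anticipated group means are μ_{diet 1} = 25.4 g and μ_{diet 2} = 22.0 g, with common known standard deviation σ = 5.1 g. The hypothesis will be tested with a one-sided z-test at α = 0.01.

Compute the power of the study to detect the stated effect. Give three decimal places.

Standardized effect: d = |μ_{diet 1} − μ_{diet 2}| / σ = |25.4 − 22.0| / 5.1 = 0.6667
Noncentrality parameter: δ = d·√(n/2) = 0.6667 × √(22/2) = 2.2111
Critical value for a one-sided test at α = 0.01: z_α = 2.326.
Power = Φ(δ − 2.326) = Φ(-0.115) = 0.4541.

Power ≈ 0.454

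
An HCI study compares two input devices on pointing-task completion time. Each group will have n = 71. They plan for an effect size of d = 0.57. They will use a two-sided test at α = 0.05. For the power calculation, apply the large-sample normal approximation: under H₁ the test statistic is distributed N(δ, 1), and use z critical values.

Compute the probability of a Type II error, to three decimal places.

Noncentrality parameter: δ = d·√(n/2) = 0.57 × √(71/2) = 3.3962
Two-sided α = 0.05 → critical value z_{0.025} = 1.960.
Power = Φ(δ − 1.960) + Φ(−δ − 1.960) = Φ(1.436) + Φ(-5.356) = 0.9245 + 0.0000 = 0.9245.
Type II error: β = 1 − power = 1 − 0.9245 = 0.0755.

β ≈ 0.075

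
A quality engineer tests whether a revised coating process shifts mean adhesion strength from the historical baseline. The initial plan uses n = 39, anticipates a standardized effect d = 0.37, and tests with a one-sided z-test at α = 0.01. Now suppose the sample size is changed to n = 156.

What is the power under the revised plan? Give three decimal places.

With n = 156: δ = d·√n = 0.37 × √156 = 4.6213. Critical value z_{0.01} = 2.326.
Revised power = Φ(δ − 2.326) = Φ(2.295) = 0.9891.

Power ≈ 0.989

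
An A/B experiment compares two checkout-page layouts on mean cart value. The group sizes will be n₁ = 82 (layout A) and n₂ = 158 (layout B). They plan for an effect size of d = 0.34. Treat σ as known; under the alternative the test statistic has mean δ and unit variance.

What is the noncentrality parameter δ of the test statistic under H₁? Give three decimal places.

δ ≈ 2.498

The noncentrality parameter scales effect size by the design's sample-size factor: δ = d / √(1/n₁ + 1/n₂) = 0.34 / √(1/82 + 1/158) = 2.4981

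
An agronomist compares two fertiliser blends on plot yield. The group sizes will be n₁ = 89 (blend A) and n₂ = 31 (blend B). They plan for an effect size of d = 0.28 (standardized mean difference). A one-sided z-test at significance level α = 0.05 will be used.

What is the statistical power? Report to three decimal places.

Noncentrality parameter: δ = d / √(1/n₁ + 1/n₂) = 0.28 / √(1/89 + 1/31) = 1.3426
One-sided α = 0.05 → critical value z_{0.05} = 1.645.
Power = P(Z > 1.645 − δ) = Φ(-0.302) = 0.3812.

Power ≈ 0.381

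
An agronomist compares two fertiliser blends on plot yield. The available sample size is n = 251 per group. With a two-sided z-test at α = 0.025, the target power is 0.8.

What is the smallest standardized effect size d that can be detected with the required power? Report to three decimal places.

Need Φ(δ − 2.241) = 0.8, so δ = 2.241 + 0.842 = 3.083.
(Lower-tail contribution to power is negligible for δ > 0.)
δ = d·√(n/2) ⇒ d = δ/√(n/2) = 3.083/√(251/2) = 0.2752.

d ≈ 0.275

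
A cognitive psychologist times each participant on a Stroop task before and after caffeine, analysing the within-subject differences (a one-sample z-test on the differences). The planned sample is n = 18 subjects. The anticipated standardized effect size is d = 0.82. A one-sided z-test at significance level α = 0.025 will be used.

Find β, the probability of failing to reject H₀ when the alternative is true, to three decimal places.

Noncentrality parameter: λ = d·√n = 0.82 × √18 = 3.4790
One-sided α = 0.025 → critical value z_{0.025} = 1.960.
Power = P(Z > 1.960 − λ) = Φ(1.519) = 0.9356.
Type II error: β = 1 − power = 1 − 0.9356 = 0.0644.

β ≈ 0.064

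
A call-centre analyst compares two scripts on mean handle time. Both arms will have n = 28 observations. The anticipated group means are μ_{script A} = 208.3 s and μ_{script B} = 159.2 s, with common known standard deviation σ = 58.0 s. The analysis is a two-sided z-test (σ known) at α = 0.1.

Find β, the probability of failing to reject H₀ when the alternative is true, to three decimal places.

Standardized effect: d = |μ_{script A} − μ_{script B}| / σ = |208.3 − 159.2| / 58.0 = 0.8466
Noncentrality parameter: δ = d·√(n/2) = 0.8466 × √(28/2) = 3.1675
Two-sided α = 0.1 → critical value z_{0.05} = 1.645.
Power = Φ(δ − 1.645) + Φ(−δ − 1.645) = Φ(1.523) + Φ(-4.812) = 0.9361 + 0.0000 = 0.9361.
Type II error: β = 1 − power = 1 − 0.9361 = 0.0639.

β ≈ 0.064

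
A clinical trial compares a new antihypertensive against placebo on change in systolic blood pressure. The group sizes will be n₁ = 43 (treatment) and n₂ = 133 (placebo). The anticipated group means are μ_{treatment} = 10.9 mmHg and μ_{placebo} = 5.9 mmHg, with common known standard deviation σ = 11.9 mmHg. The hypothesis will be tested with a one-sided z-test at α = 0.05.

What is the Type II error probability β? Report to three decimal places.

β ≈ 0.227

Standardized effect: d = |μ_{treatment} − μ_{placebo}| / σ = |10.9 − 5.9| / 11.9 = 0.4202
Noncentrality parameter: δ = d / √(1/n₁ + 1/n₂) = 0.4202 / √(1/43 + 1/133) = 2.3951
One-sided α = 0.05 → critical value z_{0.05} = 1.645.
Power = P(Z > 1.645 − δ) = Φ(0.750) = 0.7735.
Type II error: β = 1 − power = 1 − 0.7735 = 0.2265.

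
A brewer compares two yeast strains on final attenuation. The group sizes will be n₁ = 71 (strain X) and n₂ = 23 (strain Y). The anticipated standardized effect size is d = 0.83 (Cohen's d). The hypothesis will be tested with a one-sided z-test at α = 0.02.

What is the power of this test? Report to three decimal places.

Noncentrality parameter: δ = d / √(1/n₁ + 1/n₂) = 0.83 / √(1/71 + 1/23) = 3.4595
One-sided α = 0.02 → critical value z_{0.02} = 2.054.
Power = P(Z > 2.054 − δ) = Φ(1.406) = 0.9201.

Power ≈ 0.920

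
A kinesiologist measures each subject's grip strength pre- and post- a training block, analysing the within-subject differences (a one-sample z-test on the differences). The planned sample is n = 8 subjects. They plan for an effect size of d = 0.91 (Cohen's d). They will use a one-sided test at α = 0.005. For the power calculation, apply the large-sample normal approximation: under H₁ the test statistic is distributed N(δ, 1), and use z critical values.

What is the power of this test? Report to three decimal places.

Power ≈ 0.499

Noncentrality parameter: δ = d·√n = 0.91 × √8 = 2.5739
Critical value for a one-sided test at α = 0.005: z_α = 2.576.
Power = Φ(δ − 2.576) = Φ(-0.002) = 0.4992.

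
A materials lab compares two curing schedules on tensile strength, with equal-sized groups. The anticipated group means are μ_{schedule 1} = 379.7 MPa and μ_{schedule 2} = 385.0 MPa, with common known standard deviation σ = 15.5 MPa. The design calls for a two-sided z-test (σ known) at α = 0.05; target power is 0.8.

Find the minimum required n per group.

Standardized effect: d = |μ_{schedule 1} − μ_{schedule 2}| / σ = |379.7 − 385.0| / 15.5 = 0.3419
For power 0.8 need Φ(δ − z_{0.025}) = 0.8, so δ = z_{0.025} + z_{0.20} = 1.960 + 0.842 = 2.802.
(For δ > 0 the lower-tail rejection region contributes negligibly to power, so the one-term inversion is standard.)
δ = d·√(n/2) ⇒ n = 2(δ/d)² = 2 × (2.802 / 0.3419)² = 134.26.
Round up to the next whole unit.

n = 135 per group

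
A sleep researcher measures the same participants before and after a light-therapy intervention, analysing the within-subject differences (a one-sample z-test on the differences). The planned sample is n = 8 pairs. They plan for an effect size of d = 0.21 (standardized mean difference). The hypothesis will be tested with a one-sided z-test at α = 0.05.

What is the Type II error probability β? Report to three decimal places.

Noncentrality parameter: δ = d·√n = 0.21 × √8 = 0.5940
Critical value for a one-sided test at α = 0.05: z_α = 1.645.
Power = P(Z > 1.645 − δ) = Φ(-1.051) = 0.1467.
Type II error: β = 1 − power = 1 − 0.1467 = 0.8533.

β ≈ 0.853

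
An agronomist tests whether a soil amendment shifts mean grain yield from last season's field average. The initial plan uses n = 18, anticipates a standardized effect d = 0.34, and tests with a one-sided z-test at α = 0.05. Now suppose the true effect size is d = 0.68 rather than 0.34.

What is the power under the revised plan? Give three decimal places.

Power ≈ 0.893

With d = 0.68: δ = d·√n = 0.68 × √18 = 2.8850. Critical value z_{0.05} = 1.645.
Revised power = Φ(δ − 1.645) = Φ(1.240) = 0.8925.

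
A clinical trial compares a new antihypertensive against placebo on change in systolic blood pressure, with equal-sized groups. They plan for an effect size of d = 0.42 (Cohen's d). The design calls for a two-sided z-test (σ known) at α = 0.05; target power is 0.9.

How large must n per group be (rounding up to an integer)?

For power 0.9 need Φ(δ − z_{0.025}) = 0.9, so δ = z_{0.025} + z_{0.10} = 1.960 + 1.282 = 3.242.
(For δ > 0 the lower-tail rejection region contributes negligibly to power, so the one-term inversion is standard.)
δ = d·√(n/2) ⇒ n = 2(δ/d)² = 2 × (3.242 / 0.42)² = 119.13.
Rounding up, n = 120 per group.

n = 120 per group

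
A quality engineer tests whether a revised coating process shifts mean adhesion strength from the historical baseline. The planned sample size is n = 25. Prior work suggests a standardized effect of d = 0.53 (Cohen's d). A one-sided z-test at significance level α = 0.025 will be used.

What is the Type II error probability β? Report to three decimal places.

β ≈ 0.245

Noncentrality parameter: δ = d·√n = 0.53 × √25 = 2.6500
One-sided α = 0.025 → critical value z_{0.025} = 1.960.
Power = P(Z > 1.960 − δ) = Φ(0.690) = 0.7549.
Type II error: β = 1 − power = 1 − 0.7549 = 0.2451.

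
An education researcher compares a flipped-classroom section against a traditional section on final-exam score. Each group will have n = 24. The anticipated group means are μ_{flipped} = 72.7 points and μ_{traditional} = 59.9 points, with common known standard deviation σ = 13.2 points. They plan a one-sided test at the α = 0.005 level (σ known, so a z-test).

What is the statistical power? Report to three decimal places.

Standardized effect: d = |μ_{flipped} − μ_{traditional}| / σ = |72.7 − 59.9| / 13.2 = 0.9697
Noncentrality parameter: δ = d·√(n/2) = 0.9697 × √(24/2) = 3.3591
One-sided α = 0.005 → critical value z_{0.005} = 2.576.
Power = P(Z > 2.576 − δ) = Φ(0.783) = 0.7833.

Power ≈ 0.783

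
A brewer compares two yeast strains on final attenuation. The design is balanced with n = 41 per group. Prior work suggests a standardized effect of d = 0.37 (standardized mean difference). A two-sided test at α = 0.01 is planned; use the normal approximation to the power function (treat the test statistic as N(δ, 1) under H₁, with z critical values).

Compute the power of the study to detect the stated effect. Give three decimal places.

Power ≈ 0.184

Noncentrality parameter: δ = d·√(n/2) = 0.37 × √(41/2) = 1.6752
Critical value for a two-sided test at α = 0.01: z_{α/2} = 2.576.
Power = Φ(δ − 2.576) + Φ(−δ − 2.576) = Φ(-0.901) + Φ(-4.251) = 0.1839 + 0.0000 = 0.1839.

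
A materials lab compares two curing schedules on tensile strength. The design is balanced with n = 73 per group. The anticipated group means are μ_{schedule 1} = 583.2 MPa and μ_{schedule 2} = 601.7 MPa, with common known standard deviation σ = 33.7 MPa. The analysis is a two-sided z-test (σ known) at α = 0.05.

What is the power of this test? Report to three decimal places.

Power ≈ 0.913

Standardized effect: d = |μ_{schedule 1} − μ_{schedule 2}| / σ = |583.2 − 601.7| / 33.7 = 0.5490
Noncentrality parameter: δ = d·√(n/2) = 0.5490 × √(73/2) = 3.3166
Critical value for a two-sided test at α = 0.05: z_{α/2} = 1.960.
Power = Φ(δ − 1.960) + Φ(−δ − 1.960) = Φ(1.357) + Φ(-5.277) = 0.9125 + 0.0000 = 0.9125.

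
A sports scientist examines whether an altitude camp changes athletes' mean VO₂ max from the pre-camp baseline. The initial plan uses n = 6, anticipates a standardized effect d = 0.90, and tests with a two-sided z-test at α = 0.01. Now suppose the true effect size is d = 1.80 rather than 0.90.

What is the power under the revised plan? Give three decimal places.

Power ≈ 0.967

With d = 1.80: δ = d·√n = 1.80 × √6 = 4.4091. Critical value z_{0.005} = 2.576.
Revised power = Φ(δ − 2.576) + Φ(−δ − 2.576) = Φ(1.833) + Φ(-6.985) = 0.9666 + 0.0000 = 0.9666.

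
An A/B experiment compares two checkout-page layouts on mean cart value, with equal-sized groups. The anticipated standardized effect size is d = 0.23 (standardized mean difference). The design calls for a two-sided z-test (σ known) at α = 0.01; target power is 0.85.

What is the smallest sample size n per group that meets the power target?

Set Φ(δ − 2.576) = 0.85; then δ − 2.576 = Φ⁻¹(0.85) = 1.036, giving δ = 3.612.
(The Φ(−δ − z_{α/2}) term is vanishingly small for δ > 0 and is dropped in the standard sample-size formula.)
δ = d·√(n/2) ⇒ n = 2(δ/d)² = 2 × (3.612 / 0.23)² = 493.32.
Round up to the next whole unit.

n = 494 per group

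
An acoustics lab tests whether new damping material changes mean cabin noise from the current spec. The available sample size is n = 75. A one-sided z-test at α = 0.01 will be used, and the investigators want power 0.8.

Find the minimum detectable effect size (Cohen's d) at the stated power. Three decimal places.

Need Φ(δ − 2.326) = 0.8, so δ = 2.326 + 0.842 = 3.168.
δ = d·√n ⇒ d = δ/√n = 3.168/√75 = 0.3658.

d ≈ 0.366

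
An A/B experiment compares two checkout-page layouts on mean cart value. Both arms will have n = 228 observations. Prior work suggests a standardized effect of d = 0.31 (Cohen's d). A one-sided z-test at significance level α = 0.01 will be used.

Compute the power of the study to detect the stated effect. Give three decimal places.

Noncentrality parameter: δ = d·√(n/2) = 0.31 × √(228/2) = 3.3099
Critical value for a one-sided test at α = 0.01: z_α = 2.326.
Power = P(Z > 2.326 − δ) = Φ(0.984) = 0.8373.

Power ≈ 0.837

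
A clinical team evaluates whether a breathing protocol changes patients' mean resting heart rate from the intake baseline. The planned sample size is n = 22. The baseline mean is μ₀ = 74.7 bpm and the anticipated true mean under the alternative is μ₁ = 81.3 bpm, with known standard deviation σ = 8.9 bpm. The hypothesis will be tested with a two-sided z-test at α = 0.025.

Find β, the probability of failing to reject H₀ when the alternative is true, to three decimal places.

Standardized effect: d = |μ₁ − μ₀| / σ = |81.3 − 74.7| / 8.9 = 0.7416
Noncentrality parameter: δ = d·√n = 0.7416 × √22 = 3.4783
Critical value for a two-sided test at α = 0.025: z_{α/2} = 2.241.
Power = Φ(δ − 2.241) + Φ(−δ − 2.241) = Φ(1.237) + Φ(-5.720) = 0.8919 + 0.0000 = 0.8919.
Type II error: β = 1 − power = 1 − 0.8919 = 0.1081.

β ≈ 0.108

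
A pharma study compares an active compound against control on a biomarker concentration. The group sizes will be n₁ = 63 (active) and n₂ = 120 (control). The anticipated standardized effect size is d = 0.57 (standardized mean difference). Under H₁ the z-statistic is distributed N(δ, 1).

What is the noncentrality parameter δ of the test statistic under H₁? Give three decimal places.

The noncentrality parameter scales effect size by the design's sample-size factor: δ = d / √(1/n₁ + 1/n₂) = 0.57 / √(1/63 + 1/120) = 3.6636

δ ≈ 3.664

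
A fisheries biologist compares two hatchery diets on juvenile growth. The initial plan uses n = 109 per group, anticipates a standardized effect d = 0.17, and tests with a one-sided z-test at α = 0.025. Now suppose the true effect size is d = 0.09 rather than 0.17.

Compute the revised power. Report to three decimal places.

Power ≈ 0.098

With d = 0.09: δ = d·√(n/2) = 0.09 × √(109/2) = 0.6644. Critical value z_{0.025} = 1.960.
Revised power = P(Z > 1.960 − δ) = Φ(-1.296) = 0.0976.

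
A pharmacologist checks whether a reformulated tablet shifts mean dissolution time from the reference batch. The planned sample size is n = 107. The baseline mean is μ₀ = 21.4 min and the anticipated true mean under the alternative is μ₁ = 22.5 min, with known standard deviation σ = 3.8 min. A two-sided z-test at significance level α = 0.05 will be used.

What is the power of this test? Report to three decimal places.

Power ≈ 0.850

Standardized effect: d = |μ₁ − μ₀| / σ = |22.5 − 21.4| / 3.8 = 0.2895
Noncentrality parameter: δ = d·√n = 0.2895 × √107 = 2.9943
Two-sided α = 0.05 → critical value z_{0.025} = 1.960.
Power = Φ(δ − 1.960) + Φ(−δ − 1.960) = Φ(1.034) + Φ(-4.954) = 0.8495 + 0.0000 = 0.8495.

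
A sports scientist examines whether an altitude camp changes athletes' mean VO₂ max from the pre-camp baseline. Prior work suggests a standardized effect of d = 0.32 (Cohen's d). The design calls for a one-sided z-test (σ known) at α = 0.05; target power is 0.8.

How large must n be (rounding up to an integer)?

n = 61

Set Φ(δ − 1.645) = 0.8; then δ − 1.645 = Φ⁻¹(0.8) = 0.842, giving δ = 2.486.
δ = d·√n ⇒ n = (δ/d)² = (2.486 / 0.32)² = 60.38.
Rounding up, n = 61.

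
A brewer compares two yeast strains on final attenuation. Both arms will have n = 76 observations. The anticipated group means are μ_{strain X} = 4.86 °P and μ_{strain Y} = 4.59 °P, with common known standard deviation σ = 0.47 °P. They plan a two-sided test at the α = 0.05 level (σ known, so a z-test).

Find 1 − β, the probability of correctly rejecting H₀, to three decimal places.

Standardized effect: d = |μ_{strain X} − μ_{strain Y}| / σ = |4.86 − 4.59| / 0.47 = 0.5745
Noncentrality parameter: λ = d·√(n/2) = 0.5745 × √(76/2) = 3.5413
Two-sided α = 0.05 → critical value z_{0.025} = 1.960.
Power = Φ(λ − 1.960) + Φ(−λ − 1.960) = Φ(1.581) + Φ(-5.501) = 0.9431 + 0.0000 = 0.9431.

Power ≈ 0.943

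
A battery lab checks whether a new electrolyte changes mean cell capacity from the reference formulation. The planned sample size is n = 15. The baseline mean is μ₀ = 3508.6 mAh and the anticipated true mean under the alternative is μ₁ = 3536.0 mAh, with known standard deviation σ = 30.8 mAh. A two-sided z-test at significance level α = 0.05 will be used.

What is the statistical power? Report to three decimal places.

Power ≈ 0.931

Standardized effect: d = |μ₁ − μ₀| / σ = |3536.0 − 3508.6| / 30.8 = 0.8896
Noncentrality parameter: δ = d·√n = 0.8896 × √15 = 3.4454
Critical value for a two-sided test at α = 0.05: z_{α/2} = 1.960.
Power = Φ(δ − 1.960) + Φ(−δ − 1.960) = Φ(1.485) + Φ(-5.405) = 0.9313 + 0.0000 = 0.9313.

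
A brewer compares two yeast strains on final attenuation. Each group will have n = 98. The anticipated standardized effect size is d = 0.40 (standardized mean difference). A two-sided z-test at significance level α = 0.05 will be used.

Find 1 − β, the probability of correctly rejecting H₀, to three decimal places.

Noncentrality parameter: δ = d·√(n/2) = 0.40 × √(98/2) = 2.8000
Critical value for a two-sided test at α = 0.05: z_{α/2} = 1.960.
Power = Φ(δ − 1.960) + Φ(−δ − 1.960) = Φ(0.840) + Φ(-4.760) = 0.7996 + 0.0000 = 0.7996.

Power ≈ 0.800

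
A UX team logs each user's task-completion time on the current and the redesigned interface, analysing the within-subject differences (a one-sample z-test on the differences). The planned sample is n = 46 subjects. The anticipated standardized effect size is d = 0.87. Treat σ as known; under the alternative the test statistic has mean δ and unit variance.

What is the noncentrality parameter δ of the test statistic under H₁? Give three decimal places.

δ ≈ 5.901

δ = d·√n = 0.87 × √46 = 5.9006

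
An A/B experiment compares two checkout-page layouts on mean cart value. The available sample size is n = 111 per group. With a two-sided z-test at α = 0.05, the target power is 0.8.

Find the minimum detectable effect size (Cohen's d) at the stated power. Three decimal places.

Need Φ(δ − 1.960) = 0.8, so δ = 1.960 + 0.842 = 2.802.
(Lower-tail contribution to power is negligible for δ > 0.)
δ = d·√(n/2) ⇒ d = δ/√(n/2) = 2.802/√(111/2) = 0.3761.

d ≈ 0.376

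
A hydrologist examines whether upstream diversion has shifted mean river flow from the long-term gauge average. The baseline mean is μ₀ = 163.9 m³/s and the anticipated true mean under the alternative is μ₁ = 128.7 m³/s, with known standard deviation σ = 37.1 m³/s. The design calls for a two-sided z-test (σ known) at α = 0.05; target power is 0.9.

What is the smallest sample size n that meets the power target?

Standardized effect: d = |μ₁ − μ₀| / σ = |128.7 − 163.9| / 37.1 = 0.9488
Set Φ(δ − 1.960) = 0.9; then δ − 1.960 = Φ⁻¹(0.9) = 1.282, giving δ = 3.242.
(Ignoring the negligible lower-tail rejection probability gives the usual closed-form inversion.)
δ = d·√n ⇒ n = (δ/d)² = (3.242 / 0.9488)² = 11.67.
Rounding up, n = 12.

n = 12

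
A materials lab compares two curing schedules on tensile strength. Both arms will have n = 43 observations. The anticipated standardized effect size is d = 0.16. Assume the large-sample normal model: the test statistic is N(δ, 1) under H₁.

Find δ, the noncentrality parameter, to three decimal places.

δ ≈ 0.742

The noncentrality parameter scales effect size by the design's sample-size factor: δ = d·√(n/2) = 0.16 × √(43/2) = 0.7419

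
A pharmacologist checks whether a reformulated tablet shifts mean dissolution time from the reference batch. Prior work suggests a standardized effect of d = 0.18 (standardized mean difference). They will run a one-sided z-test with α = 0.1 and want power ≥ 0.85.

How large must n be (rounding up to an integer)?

n = 166

Set Φ(δ − 1.282) = 0.85; then δ − 1.282 = Φ⁻¹(0.85) = 1.036, giving δ = 2.318.
δ = d·√n ⇒ n = (δ/d)² = (2.318 / 0.18)² = 165.84.
Round up to the next whole unit.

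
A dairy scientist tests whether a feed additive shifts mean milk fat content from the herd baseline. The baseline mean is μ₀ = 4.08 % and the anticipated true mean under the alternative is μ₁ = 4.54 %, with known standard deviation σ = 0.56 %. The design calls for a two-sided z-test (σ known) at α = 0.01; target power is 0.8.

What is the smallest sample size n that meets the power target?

n = 18

Standardized effect: d = |μ₁ − μ₀| / σ = |4.54 − 4.08| / 0.56 = 0.8214
For power 0.8 need Φ(δ − z_{0.005}) = 0.8, so δ = z_{0.005} + z_{0.20} = 2.576 + 0.842 = 3.417.
(For δ > 0 the lower-tail rejection region contributes negligibly to power, so the one-term inversion is standard.)
δ = d·√n ⇒ n = (δ/d)² = (3.417 / 0.8214)² = 17.31.
Rounding up, n = 18.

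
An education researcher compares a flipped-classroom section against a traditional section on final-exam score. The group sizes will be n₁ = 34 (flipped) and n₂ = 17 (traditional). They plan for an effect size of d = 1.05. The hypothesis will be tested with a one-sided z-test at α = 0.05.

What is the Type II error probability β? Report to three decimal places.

β ≈ 0.029

Noncentrality parameter: δ = d / √(1/n₁ + 1/n₂) = 1.05 / √(1/34 + 1/17) = 3.5348
Critical value for a one-sided test at α = 0.05: z_α = 1.645.
Power = P(Z > 1.645 − δ) = Φ(1.890) = 0.9706.
Type II error: β = 1 − power = 1 − 0.9706 = 0.0294.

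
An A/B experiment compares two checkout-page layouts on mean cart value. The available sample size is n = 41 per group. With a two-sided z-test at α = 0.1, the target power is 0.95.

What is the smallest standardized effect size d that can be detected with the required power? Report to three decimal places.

d ≈ 0.727

Required noncentrality: δ = z_{0.05} + z_{0.05} = 1.645 + 1.645 = 3.290.
(Lower-tail contribution to power is negligible for δ > 0.)
δ = d·√(n/2) ⇒ d = δ/√(n/2) = 3.290/√(41/2) = 0.7266.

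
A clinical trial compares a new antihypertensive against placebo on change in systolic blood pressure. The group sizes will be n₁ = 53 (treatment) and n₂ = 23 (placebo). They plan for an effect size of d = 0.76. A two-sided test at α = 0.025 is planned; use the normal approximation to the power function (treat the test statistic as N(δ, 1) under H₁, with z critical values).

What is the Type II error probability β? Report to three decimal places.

Noncentrality parameter: λ = d / √(1/n₁ + 1/n₂) = 0.76 / √(1/53 + 1/23) = 3.0437
Two-sided α = 0.025 → critical value z_{0.0125} = 2.241.
Power = Φ(λ − 2.241) + Φ(−λ − 2.241) = Φ(0.802) + Φ(-5.285) = 0.7888 + 0.0000 = 0.7888.
Type II error: β = 1 − power = 1 − 0.7888 = 0.2112.

β ≈ 0.211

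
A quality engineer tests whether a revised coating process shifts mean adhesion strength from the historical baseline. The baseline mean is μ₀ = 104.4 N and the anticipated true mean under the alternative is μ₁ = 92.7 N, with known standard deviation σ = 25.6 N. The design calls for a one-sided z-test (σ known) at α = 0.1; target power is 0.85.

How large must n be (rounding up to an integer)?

Standardized effect: d = |μ₁ − μ₀| / σ = |92.7 − 104.4| / 25.6 = 0.4570
For power 0.85 need Φ(δ − z_{0.1}) = 0.85, so δ = z_{0.1} + z_{0.15} = 1.282 + 1.036 = 2.318.
δ = d·√n ⇒ n = (δ/d)² = (2.318 / 0.4570)² = 25.72.
Rounding up, n = 26.

n = 26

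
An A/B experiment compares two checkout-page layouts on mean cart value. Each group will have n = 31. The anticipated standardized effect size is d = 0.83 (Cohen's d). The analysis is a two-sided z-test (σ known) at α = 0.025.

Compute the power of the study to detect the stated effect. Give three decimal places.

Power ≈ 0.848

Noncentrality parameter: δ = d·√(n/2) = 0.83 × √(31/2) = 3.2677
Critical value for a two-sided test at α = 0.025: z_{α/2} = 2.241.
Power = Φ(δ − 2.241) + Φ(−δ − 2.241) = Φ(1.026) + Φ(-5.509) = 0.8476 + 0.0000 = 0.8476.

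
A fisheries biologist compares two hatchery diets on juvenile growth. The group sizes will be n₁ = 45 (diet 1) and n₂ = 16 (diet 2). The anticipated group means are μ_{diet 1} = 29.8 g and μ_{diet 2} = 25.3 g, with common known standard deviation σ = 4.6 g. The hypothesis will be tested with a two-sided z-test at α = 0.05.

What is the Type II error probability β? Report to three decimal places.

β ≈ 0.081

Standardized effect: d = |μ_{diet 1} − μ_{diet 2}| / σ = |29.8 − 25.3| / 4.6 = 0.9783
Noncentrality parameter: δ = d / √(1/n₁ + 1/n₂) = 0.9783 / √(1/45 + 1/16) = 3.3609
Two-sided α = 0.05 → critical value z_{0.025} = 1.960.
Power = Φ(δ − 1.960) + Φ(−δ − 1.960) = Φ(1.401) + Φ(-5.321) = 0.9194 + 0.0000 = 0.9194.
Type II error: β = 1 − power = 1 − 0.9194 = 0.0806.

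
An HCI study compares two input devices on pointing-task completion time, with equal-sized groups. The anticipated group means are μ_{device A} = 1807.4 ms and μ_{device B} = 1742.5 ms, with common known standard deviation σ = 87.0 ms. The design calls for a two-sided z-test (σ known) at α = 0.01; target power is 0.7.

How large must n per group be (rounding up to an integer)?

n = 35 per group

Standardized effect: d = |μ_{device A} − μ_{device B}| / σ = |1807.4 − 1742.5| / 87.0 = 0.7460
For power 0.7 need Φ(δ − z_{0.005}) = 0.7, so δ = z_{0.005} + z_{0.30} = 2.576 + 0.524 = 3.100.
(For δ > 0 the lower-tail rejection region contributes negligibly to power, so the one-term inversion is standard.)
δ = d·√(n/2) ⇒ n = 2(δ/d)² = 2 × (3.100 / 0.7460)² = 34.54.
Round up to the next whole unit.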